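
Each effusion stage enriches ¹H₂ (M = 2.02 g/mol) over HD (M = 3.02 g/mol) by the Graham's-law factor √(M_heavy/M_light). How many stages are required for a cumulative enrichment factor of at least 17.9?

With α = √(3.02/2.02) per stage, ln α = ½ ln(1.49505) = 0.2011.
Need α^N ≥ 17.9 ⇒ N ≥ ln(17.9) / ln α = 2.885 / 0.2011 = 14.35.
So at least 15 stages are needed.

15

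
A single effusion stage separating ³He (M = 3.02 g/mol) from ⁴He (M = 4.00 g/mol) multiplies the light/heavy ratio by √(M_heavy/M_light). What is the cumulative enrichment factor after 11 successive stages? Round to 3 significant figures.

4.69

Overall factor = α^11 with α = √(4.00/3.02), i.e. (4.00/3.02)^(11/2).
= 1.32450^(11/2) = 4.69.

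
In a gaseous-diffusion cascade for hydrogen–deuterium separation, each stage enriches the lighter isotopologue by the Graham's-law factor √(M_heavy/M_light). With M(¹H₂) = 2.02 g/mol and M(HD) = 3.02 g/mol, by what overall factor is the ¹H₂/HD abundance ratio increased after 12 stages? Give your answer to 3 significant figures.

11.2

After 12 stages the ratio has grown by (√(3.02/2.02))^12 = (3.02/2.02)^(12/2).
= 1.49505^6 = 11.2.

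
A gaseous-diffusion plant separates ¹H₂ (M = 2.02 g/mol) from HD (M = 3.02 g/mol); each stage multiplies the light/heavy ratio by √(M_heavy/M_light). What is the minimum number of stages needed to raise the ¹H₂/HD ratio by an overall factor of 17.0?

15

With α = √(3.02/2.02) per stage, ln α = ½ ln(1.49505) = 0.2011.
Need α^N ≥ 17.0 ⇒ N ≥ ln(17.0) / ln α = 2.833 / 0.2011 = 14.09.
So at least 15 stages are needed.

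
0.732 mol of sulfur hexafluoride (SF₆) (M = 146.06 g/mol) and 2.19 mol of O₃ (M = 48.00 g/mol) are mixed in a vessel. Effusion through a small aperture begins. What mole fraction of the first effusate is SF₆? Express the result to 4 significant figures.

Effusion rate of each component ∝ n_i/√M_i (partial pressure × 1/√M).
x_SF₆(eff) = (n_SF₆/√M_SF₆) / (n_SF₆/√M_SF₆ + n_O₃/√M_O₃)
= (0.732/√146.06) / (0.732/√146.06 + 2.19/√48.00) = 0.06057/(0.06057 + 0.3161) = 0.1608.

0.1608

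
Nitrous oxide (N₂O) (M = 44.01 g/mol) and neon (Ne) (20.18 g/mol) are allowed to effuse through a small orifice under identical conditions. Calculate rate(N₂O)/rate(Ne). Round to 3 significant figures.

Graham's law gives rate_N₂O/rate_Ne = √(M_Ne/M_N₂O) = √(20.18/44.01) = √0.4585 = 0.677.

0.677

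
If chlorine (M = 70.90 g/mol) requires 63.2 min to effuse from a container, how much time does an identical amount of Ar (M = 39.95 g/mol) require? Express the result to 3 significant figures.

Since effusion rate ∝ 1/√M, t_Ar/t_Cl₂ = √(M_Ar/M_Cl₂) = √(39.95/70.90) = √0.5635 = 0.7506.
So the time for Ar is 63.2 × 0.7506 = 47.4 min.

47.4 min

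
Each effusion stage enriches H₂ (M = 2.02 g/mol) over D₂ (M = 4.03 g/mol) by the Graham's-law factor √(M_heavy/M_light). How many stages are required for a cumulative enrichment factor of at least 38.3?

11

Single-stage factor α = √(4.03/2.02), so ln α = ½ ln(1.99505) = 0.3453.
Need α^N ≥ 38.3 ⇒ N ≥ ln(38.3) / ln α = 3.645 / 0.3453 = 10.56.
Minimum whole number of stages: N = 11.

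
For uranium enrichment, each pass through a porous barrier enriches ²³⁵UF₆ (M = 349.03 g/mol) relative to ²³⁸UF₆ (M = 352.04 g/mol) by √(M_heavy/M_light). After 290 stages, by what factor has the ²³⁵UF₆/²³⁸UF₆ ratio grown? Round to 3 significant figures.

After 290 stages the ratio has grown by (√(352.04/349.03))^290 = (352.04/349.03)^(290/2).
= 1.00862^145 = 3.47.

3.47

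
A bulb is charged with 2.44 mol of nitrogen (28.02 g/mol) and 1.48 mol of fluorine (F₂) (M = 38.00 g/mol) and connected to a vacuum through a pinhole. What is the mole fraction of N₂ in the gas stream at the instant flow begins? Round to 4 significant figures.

0.6575

Rate_i ∝ x_i/√M_i (Graham's law weighted by mole fraction), so the effusate composition follows n_i/√M_i.
x_N₂(eff) = (n_N₂/√M_N₂) / (n_N₂/√M_N₂ + n_F₂/√M_F₂)
= (2.44/√28.02) / (2.44/√28.02 + 1.48/√38.00) = 0.4610/(0.4610 + 0.2401) = 0.6575.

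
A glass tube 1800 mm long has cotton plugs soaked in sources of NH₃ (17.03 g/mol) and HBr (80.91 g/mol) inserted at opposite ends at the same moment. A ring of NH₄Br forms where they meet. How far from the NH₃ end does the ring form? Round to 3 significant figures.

1230 mm

Distances travelled in equal time are proportional to diffusion rates, so d_NH₃/d_HBr = √(M_HBr/M_NH₃) = √(80.91/17.03) = 2.180.
With d_NH₃ + d_HBr = 1800 mm, d_HBr = 1800/(1 + 2.180) = 566.1 mm.
d_NH₃ = 1800 − 566.1 = 1230 mm.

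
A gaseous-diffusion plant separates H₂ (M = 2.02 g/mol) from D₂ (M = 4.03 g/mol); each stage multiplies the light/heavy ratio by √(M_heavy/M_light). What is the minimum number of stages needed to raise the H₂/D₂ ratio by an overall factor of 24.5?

10

With α = √(4.03/2.02) per stage, ln α = ½ ln(1.99505) = 0.3453.
Need α^N ≥ 24.5 ⇒ N ≥ ln(24.5) / ln α = 3.199 / 0.3453 = 9.26.
So at least 10 stages are needed.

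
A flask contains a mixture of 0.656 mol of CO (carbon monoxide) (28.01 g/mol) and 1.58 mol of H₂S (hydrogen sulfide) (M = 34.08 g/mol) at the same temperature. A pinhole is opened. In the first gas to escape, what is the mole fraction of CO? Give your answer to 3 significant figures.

0.314

Rate_i ∝ x_i/√M_i (Graham's law weighted by mole fraction), so the effusate composition follows n_i/√M_i.
So x_CO in the escaping gas = (n_CO/√M_CO) / Σ(n_i/√M_i)
= (0.656/√28.01) / (0.656/√28.01 + 1.58/√34.08) = 0.1240/(0.1240 + 0.2706) = 0.314.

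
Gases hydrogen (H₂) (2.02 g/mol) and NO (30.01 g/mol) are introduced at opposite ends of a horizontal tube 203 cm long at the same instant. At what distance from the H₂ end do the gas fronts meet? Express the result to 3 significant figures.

The fronts meet when d_H₂ + d_NO = L with d_H₂/d_NO = √(M_NO/M_H₂) (Graham's law). Here √(M_NO/M_H₂) = √(30.01/2.02) = 3.854.
With d_H₂ + d_NO = 203 cm, d_NO = 203/(1 + 3.854) = 41.82 cm.
d_H₂ = 203 − 41.82 = 161 cm.

161 cm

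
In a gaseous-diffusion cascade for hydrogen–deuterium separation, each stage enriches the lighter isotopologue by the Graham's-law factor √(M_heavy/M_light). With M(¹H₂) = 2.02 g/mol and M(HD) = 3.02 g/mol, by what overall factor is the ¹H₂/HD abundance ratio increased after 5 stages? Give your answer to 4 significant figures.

2.733

The single-stage factor is √(M_heavy/M_light), so 5 stages give [√(3.02/2.02)]^5 = (3.02/2.02)^(5/2).
= 1.49505^(5/2) = 2.733.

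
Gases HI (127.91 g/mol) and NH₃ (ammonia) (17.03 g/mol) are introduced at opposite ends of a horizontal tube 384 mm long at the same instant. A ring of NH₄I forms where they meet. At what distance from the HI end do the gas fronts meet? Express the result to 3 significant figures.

103 mm

In equal time, each gas travels a distance ∝ its rate ∝ 1/√M, so d_HI/d_NH₃ = √(M_NH₃/M_HI) = √(17.03/127.91) = 0.3649.
With d_HI + d_NH₃ = 384 mm, d_NH₃ = 384/(1 + 0.3649) = 281.3 mm.
d_HI = 384 − 281.3 = 103 mm.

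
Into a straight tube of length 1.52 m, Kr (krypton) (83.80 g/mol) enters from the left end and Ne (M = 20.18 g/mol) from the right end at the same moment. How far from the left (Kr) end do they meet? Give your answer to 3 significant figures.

Graham's law gives d_Kr/d_Ne = rate_Kr/rate_Ne = √(M_Ne/M_Kr) = √(20.18/83.80) = 0.4907.
With d_Kr + d_Ne = 1.52 m, d_Ne = 1.52/(1 + 0.4907) = 1.020 m.
d_Kr = 1.52 − 1.020 = 0.500 m.

0.500 m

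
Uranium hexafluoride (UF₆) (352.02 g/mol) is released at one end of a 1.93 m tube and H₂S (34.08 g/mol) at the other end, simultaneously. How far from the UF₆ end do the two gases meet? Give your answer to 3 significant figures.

0.458 m

Distances travelled in equal time are proportional to diffusion rates, so d_UF₆/d_H₂S = √(M_H₂S/M_UF₆) = √(34.08/352.02) = 0.3111.
With d_UF₆ + d_H₂S = 1.93 m, d_H₂S = 1.93/(1 + 0.3111) = 1.472 m.
d_UF₆ = 1.93 − 1.472 = 0.458 m.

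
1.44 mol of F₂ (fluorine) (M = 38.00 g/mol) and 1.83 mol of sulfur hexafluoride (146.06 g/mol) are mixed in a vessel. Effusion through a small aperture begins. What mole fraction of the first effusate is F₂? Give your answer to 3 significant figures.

0.607

Rate_i ∝ x_i/√M_i (Graham's law weighted by mole fraction), so the effusate composition follows n_i/√M_i.
Mole fraction of F₂ in the effusate = (n_F₂/√M_F₂) / (n_F₂/√M_F₂ + n_SF₆/√M_SF₆)
= (1.44/√38.00) / (1.44/√38.00 + 1.83/√146.06) = 0.2336/(0.2336 + 0.1514) = 0.607.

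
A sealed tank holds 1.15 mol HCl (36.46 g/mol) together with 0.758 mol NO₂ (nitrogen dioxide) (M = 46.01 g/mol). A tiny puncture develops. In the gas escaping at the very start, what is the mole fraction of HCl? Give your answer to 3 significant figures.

0.630

Rate_i ∝ x_i/√M_i (Graham's law weighted by mole fraction), so the effusate composition follows n_i/√M_i.
So x_HCl in the escaping gas = (n_HCl/√M_HCl) / Σ(n_i/√M_i)
= (1.15/√36.46) / (1.15/√36.46 + 0.758/√46.01) = 0.1905/(0.1905 + 0.1117) = 0.630.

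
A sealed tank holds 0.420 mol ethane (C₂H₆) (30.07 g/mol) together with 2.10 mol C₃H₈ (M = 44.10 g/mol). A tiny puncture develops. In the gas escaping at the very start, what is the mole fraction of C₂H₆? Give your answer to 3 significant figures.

0.195

Rate_i ∝ x_i/√M_i (Graham's law weighted by mole fraction), so the effusate composition follows n_i/√M_i.
x_C₂H₆(eff) = (n_C₂H₆/√M_C₂H₆) / (n_C₂H₆/√M_C₂H₆ + n_C₃H₈/√M_C₃H₈)
= (0.420/√30.07) / (0.420/√30.07 + 2.10/√44.10) = 0.07659/(0.07659 + 0.3162) = 0.195.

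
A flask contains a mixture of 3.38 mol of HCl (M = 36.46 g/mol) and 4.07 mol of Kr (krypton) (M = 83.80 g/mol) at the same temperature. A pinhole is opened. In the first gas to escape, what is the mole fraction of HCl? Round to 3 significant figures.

0.557

Effusion rate of each component ∝ n_i/√M_i (partial pressure × 1/√M).
Mole fraction of HCl in the effusate = (n_HCl/√M_HCl) / (n_HCl/√M_HCl + n_Kr/√M_Kr)
= (3.38/√36.46) / (3.38/√36.46 + 4.07/√83.80) = 0.5598/(0.5598 + 0.4446) = 0.557.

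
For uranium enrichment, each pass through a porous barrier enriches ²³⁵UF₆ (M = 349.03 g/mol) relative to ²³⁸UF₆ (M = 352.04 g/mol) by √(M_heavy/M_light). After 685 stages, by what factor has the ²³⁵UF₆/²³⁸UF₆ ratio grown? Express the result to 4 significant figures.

Overall factor = α^685 with α = √(352.04/349.03), i.e. (352.04/349.03)^(685/2).
= 1.00862^(685/2) = 18.94.

18.94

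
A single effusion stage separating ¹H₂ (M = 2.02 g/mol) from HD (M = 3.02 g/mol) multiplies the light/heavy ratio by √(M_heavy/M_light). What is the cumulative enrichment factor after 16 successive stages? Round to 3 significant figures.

25.0

Overall factor = α^16 with α = √(3.02/2.02), i.e. (3.02/2.02)^(16/2).
= 1.49505^8 = 25.0.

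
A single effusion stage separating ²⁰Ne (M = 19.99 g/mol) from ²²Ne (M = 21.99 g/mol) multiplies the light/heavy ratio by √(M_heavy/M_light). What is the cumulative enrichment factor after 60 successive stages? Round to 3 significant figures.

17.5

After 60 stages the ratio has grown by (√(21.99/19.99))^60 = (21.99/19.99)^(60/2).
= 1.10005^30 = 17.5.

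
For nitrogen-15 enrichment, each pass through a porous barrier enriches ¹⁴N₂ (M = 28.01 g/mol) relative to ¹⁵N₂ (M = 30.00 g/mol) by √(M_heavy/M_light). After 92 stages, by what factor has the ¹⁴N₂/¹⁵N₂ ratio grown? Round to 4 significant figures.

After 92 stages the ratio has grown by (√(30.00/28.01))^92 = (30.00/28.01)^(92/2).
= 1.07105^46 = 23.51.

23.51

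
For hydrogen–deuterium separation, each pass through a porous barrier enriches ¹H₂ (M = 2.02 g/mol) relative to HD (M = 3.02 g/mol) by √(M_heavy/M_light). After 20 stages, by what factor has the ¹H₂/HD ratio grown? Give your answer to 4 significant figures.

After 20 stages the ratio has grown by (√(3.02/2.02))^20 = (3.02/2.02)^(20/2).
= 1.49505^10 = 55.79.

55.79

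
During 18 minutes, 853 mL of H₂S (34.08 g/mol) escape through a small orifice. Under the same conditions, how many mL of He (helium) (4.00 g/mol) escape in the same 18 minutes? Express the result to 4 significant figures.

Since effusion rate ∝ 1/√M, rate_He/rate_H₂S = √(M_H₂S/M_He) = √(34.08/4.00) = √8.520 = 2.919.
So the volume for He is 853 × 2.919 = 2490 mL.

2490 mL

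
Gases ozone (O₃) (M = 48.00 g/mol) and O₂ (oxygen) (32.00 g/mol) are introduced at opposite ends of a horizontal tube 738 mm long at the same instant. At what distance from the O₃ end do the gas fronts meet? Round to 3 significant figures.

332 mm

Graham's law gives d_O₃/d_O₂ = rate_O₃/rate_O₂ = √(M_O₂/M_O₃) = √(32.00/48.00) = 0.8165.
With d_O₃ + d_O₂ = 738 mm, d_O₂ = 738/(1 + 0.8165) = 406.3 mm.
d_O₃ = 738 − 406.3 = 332 mm.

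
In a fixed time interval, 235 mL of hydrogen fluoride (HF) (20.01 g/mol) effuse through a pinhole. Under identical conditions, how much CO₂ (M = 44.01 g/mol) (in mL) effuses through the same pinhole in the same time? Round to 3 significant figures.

158 mL

Using Graham's law: rate_CO₂/rate_HF = √(M_HF/M_CO₂) = √(20.01/44.01) = √0.4547 = 0.6743.
So the volume for CO₂ is 235 × 0.6743 = 158 mL.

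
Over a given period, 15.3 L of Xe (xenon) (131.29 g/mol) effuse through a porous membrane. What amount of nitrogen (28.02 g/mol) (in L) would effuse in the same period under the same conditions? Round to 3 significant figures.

33.1 L

From Graham's law, rate_N₂/rate_Xe = √(M_Xe/M_N₂) = √(131.29/28.02) = √4.686 = 2.165.
So the volume for N₂ is 15.3 × 2.165 = 33.1 L.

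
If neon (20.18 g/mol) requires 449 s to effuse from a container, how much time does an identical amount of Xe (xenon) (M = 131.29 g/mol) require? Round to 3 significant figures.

By Graham's law, t_Xe/t_Ne = √(M_Xe/M_Ne) = √(131.29/20.18) = √6.506 = 2.551.
So the time for Xe is 449 × 2.551 = 1150 s.

1150 s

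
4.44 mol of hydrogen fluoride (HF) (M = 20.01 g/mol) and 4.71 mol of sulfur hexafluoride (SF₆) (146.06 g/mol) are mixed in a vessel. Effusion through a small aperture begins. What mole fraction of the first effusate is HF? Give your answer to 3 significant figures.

0.718

The effusion rate of species i is ∝ p_i/√M_i ∝ n_i/√M_i.
x_HF(eff) = (n_HF/√M_HF) / (n_HF/√M_HF + n_SF₆/√M_SF₆)
= (4.44/√20.01) / (4.44/√20.01 + 4.71/√146.06) = 0.9926/(0.9926 + 0.3897) = 0.718.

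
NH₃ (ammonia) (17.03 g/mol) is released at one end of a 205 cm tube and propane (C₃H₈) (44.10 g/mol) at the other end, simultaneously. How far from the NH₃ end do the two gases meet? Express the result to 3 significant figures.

The fronts meet when d_NH₃ + d_C₃H₈ = L with d_NH₃/d_C₃H₈ = √(M_C₃H₈/M_NH₃) (Graham's law). Here √(M_C₃H₈/M_NH₃) = √(44.10/17.03) = 1.609.
With d_NH₃ + d_C₃H₈ = 205 cm, d_C₃H₈ = 205/(1 + 1.609) = 78.57 cm.
d_NH₃ = 205 − 78.57 = 126 cm.

126 cm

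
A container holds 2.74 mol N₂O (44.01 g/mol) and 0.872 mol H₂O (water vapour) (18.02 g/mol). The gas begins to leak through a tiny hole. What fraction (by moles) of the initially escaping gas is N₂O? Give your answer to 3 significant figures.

Rate_i ∝ x_i/√M_i (Graham's law weighted by mole fraction), so the effusate composition follows n_i/√M_i.
So x_N₂O in the escaping gas = (n_N₂O/√M_N₂O) / Σ(n_i/√M_i)
= (2.74/√44.01) / (2.74/√44.01 + 0.872/√18.02) = 0.4130/(0.4130 + 0.2054) = 0.668.

0.668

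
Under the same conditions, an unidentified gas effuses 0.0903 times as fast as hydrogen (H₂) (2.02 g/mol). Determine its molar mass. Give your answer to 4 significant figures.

Graham's law gives rate_X/rate_H₂ = √(M_H₂/M_X).
0.0903 = √(2.02/M_X)
M_X = 2.02 / 0.0903² = 2.02 / 0.008154 = 247.7 g/mol

247.7 g/mol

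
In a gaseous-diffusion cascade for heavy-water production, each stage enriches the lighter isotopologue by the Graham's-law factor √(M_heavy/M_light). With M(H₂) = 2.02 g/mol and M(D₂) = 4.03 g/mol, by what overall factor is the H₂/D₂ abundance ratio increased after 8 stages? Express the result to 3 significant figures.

15.8

After 8 stages the ratio has grown by (√(4.03/2.02))^8 = (4.03/2.02)^(8/2).
= 1.99505^4 = 15.8.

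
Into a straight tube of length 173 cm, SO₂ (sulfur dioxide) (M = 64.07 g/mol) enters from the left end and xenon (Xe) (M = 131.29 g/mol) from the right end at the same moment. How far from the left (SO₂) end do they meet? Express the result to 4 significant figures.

101.9 cm

Distances travelled in equal time are proportional to diffusion rates, so d_SO₂/d_Xe = √(M_Xe/M_SO₂) = √(131.29/64.07) = 1.431.
With d_SO₂ + d_Xe = 173 cm, d_Xe = 173/(1 + 1.431) = 71.15 cm.
d_SO₂ = 173 − 71.15 = 101.9 cm.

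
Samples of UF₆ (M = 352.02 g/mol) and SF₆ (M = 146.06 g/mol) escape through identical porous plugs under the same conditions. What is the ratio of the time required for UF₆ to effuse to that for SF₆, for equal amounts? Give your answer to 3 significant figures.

Graham's law gives t_UF₆/t_SF₆ = √(M_UF₆/M_SF₆) = √(352.02/146.06) = √2.410 = 1.55.

1.55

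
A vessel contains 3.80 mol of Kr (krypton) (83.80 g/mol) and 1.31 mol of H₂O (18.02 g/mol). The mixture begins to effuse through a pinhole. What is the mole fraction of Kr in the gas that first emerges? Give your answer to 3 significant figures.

Each component's effusion rate ∝ (its partial pressure)·(1/√M) ∝ n_i/√M_i.
So x_Kr in the escaping gas = (n_Kr/√M_Kr) / Σ(n_i/√M_i)
= (3.80/√83.80) / (3.80/√83.80 + 1.31/√18.02) = 0.4151/(0.4151 + 0.3086) = 0.574.

0.574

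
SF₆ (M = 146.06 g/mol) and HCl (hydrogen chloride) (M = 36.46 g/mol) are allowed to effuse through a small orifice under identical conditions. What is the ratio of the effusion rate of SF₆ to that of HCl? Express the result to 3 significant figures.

0.500

Using Graham's law: rate_SF₆/rate_HCl = √(M_HCl/M_SF₆) = √(36.46/146.06) = √0.2496 = 0.500.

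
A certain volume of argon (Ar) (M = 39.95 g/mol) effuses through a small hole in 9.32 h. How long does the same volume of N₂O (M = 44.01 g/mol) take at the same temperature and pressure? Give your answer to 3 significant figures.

9.78 h

Graham's law gives t_N₂O/t_Ar = √(M_N₂O/M_Ar) = √(44.01/39.95) = √1.102 = 1.050.
So the time for N₂O is 9.32 × 1.050 = 9.78 h.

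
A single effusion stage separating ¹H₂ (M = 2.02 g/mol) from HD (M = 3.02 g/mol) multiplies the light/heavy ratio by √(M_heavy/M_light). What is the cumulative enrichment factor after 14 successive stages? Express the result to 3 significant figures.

16.7

Each stage multiplies the ratio by α = √(3.02/2.02), so after 14 stages the overall factor is α^14 = (3.02/2.02)^(14/2).
= 1.49505^7 = 16.7.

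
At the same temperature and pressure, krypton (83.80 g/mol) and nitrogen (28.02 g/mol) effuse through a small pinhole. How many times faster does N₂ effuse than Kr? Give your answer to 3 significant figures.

1.73

By Graham's law, rate_N₂/rate_Kr = √(M_Kr/M_N₂) = √(83.80/28.02) = √2.991 = 1.73.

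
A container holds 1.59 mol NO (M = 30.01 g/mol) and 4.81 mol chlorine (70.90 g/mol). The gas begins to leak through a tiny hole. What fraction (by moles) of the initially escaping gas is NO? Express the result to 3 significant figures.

0.337

Each component's effusion rate ∝ (its partial pressure)·(1/√M) ∝ n_i/√M_i.
x_NO(eff) = (n_NO/√M_NO) / (n_NO/√M_NO + n_Cl₂/√M_Cl₂)
= (1.59/√30.01) / (1.59/√30.01 + 4.81/√70.90) = 0.2902/(0.2902 + 0.5712) = 0.337.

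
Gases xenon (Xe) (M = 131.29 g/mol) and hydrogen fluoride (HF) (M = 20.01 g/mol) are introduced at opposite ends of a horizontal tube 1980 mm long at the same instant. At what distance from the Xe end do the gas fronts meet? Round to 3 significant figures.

In equal time, each gas travels a distance ∝ its rate ∝ 1/√M, so d_Xe/d_HF = √(M_HF/M_Xe) = √(20.01/131.29) = 0.3904.
With d_Xe + d_HF = 1980 mm, d_HF = 1980/(1 + 0.3904) = 1424 mm.
d_Xe = 1980 − 1424 = 556 mm.

556 mm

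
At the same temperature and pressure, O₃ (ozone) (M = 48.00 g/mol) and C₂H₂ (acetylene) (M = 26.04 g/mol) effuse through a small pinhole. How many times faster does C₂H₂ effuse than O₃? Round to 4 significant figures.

1.358

Using Graham's law: rate_C₂H₂/rate_O₃ = √(M_O₃/M_C₂H₂) = √(48.00/26.04) = √1.843 = 1.358.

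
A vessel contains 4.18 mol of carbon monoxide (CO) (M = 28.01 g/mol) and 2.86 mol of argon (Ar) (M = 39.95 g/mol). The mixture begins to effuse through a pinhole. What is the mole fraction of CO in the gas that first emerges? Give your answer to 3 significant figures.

Each component's effusion rate ∝ (its partial pressure)·(1/√M) ∝ n_i/√M_i.
x_CO(eff) = (n_CO/√M_CO) / (n_CO/√M_CO + n_Ar/√M_Ar)
= (4.18/√28.01) / (4.18/√28.01 + 2.86/√39.95) = 0.7898/(0.7898 + 0.4525) = 0.636.

0.636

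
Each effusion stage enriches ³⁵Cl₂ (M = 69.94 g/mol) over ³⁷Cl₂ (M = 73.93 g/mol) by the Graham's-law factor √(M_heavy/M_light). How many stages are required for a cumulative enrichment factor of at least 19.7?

108

Single-stage factor α = √(73.93/69.94), so ln α = ½ ln(1.05705) = 0.02774.
Need α^N ≥ 19.7 ⇒ N ≥ ln(19.7) / ln α = 2.981 / 0.02774 = 107.45.
Rounding up, N = 108 stages.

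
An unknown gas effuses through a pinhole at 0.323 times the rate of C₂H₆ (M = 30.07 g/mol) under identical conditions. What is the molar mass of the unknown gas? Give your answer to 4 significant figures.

288.2 g/mol

Graham's law gives rate_X/rate_C₂H₆ = √(M_C₂H₆/M_X).
0.323 = √(30.07/M_X)
M_X = 30.07 / 0.323² = 30.07 / 0.1043 = 288.2 g/mol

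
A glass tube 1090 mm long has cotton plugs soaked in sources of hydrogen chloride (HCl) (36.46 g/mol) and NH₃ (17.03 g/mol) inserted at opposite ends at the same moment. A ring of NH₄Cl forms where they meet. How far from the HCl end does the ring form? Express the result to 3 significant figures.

Graham's law gives d_HCl/d_NH₃ = rate_HCl/rate_NH₃ = √(M_NH₃/M_HCl) = √(17.03/36.46) = 0.6834.
With d_HCl + d_NH₃ = 1090 mm, d_NH₃ = 1090/(1 + 0.6834) = 647.5 mm.
d_HCl = 1090 − 647.5 = 443 mm.

443 mm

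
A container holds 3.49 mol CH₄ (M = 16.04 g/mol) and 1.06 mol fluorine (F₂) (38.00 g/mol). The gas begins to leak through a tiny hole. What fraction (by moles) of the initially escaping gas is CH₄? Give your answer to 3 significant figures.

Effusion rate of each component ∝ n_i/√M_i (partial pressure × 1/√M).
x_CH₄(eff) = (n_CH₄/√M_CH₄) / (n_CH₄/√M_CH₄ + n_F₂/√M_F₂)
= (3.49/√16.04) / (3.49/√16.04 + 1.06/√38.00) = 0.8714/(0.8714 + 0.1720) = 0.835.

0.835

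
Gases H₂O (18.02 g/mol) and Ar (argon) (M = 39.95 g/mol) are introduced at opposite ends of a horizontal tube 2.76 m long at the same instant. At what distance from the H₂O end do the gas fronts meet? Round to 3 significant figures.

Graham's law gives d_H₂O/d_Ar = rate_H₂O/rate_Ar = √(M_Ar/M_H₂O) = √(39.95/18.02) = 1.489.
With d_H₂O + d_Ar = 2.76 m, d_Ar = 2.76/(1 + 1.489) = 1.109 m.
d_H₂O = 2.76 − 1.109 = 1.65 m.

1.65 m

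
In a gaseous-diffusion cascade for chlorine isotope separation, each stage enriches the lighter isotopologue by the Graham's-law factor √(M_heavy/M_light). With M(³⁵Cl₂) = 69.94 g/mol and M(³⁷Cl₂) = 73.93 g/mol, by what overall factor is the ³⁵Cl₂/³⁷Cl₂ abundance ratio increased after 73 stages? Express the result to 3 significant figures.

7.58

The single-stage factor is √(M_heavy/M_light), so 73 stages give [√(73.93/69.94)]^73 = (73.93/69.94)^(73/2).
= 1.05705^(73/2) = 7.58.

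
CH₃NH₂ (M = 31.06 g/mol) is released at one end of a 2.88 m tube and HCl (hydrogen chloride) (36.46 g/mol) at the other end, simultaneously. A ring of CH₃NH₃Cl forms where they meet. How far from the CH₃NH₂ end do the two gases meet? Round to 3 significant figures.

Graham's law gives d_CH₃NH₂/d_HCl = rate_CH₃NH₂/rate_HCl = √(M_HCl/M_CH₃NH₂) = √(36.46/31.06) = 1.083.
With d_CH₃NH₂ + d_HCl = 2.88 m, d_HCl = 2.88/(1 + 1.083) = 1.382 m.
d_CH₃NH₂ = 2.88 − 1.382 = 1.50 m.

1.50 m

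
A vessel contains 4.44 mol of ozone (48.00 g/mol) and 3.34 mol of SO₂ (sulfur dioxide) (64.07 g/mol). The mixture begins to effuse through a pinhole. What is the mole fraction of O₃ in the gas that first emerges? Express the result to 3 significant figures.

Effusion rate of each component ∝ n_i/√M_i (partial pressure × 1/√M).
Mole fraction of O₃ in the effusate = (n_O₃/√M_O₃) / (n_O₃/√M_O₃ + n_SO₂/√M_SO₂)
= (4.44/√48.00) / (4.44/√48.00 + 3.34/√64.07) = 0.6409/(0.6409 + 0.4173) = 0.606.

0.606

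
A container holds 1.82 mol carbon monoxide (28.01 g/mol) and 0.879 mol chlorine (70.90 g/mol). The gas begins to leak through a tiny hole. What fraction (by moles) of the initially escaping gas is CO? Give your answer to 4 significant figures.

0.7671

The effusion rate of species i is ∝ p_i/√M_i ∝ n_i/√M_i.
So x_CO in the escaping gas = (n_CO/√M_CO) / Σ(n_i/√M_i)
= (1.82/√28.01) / (1.82/√28.01 + 0.879/√70.90) = 0.3439/(0.3439 + 0.1044) = 0.7671.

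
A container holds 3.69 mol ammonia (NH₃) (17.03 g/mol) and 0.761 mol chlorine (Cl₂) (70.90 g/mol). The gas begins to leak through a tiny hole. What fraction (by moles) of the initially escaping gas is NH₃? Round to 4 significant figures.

0.9082

The effusion rate of species i is ∝ p_i/√M_i ∝ n_i/√M_i.
x_NH₃(eff) = (n_NH₃/√M_NH₃) / (n_NH₃/√M_NH₃ + n_Cl₂/√M_Cl₂)
= (3.69/√17.03) / (3.69/√17.03 + 0.761/√70.90) = 0.8942/(0.8942 + 0.09038) = 0.9082.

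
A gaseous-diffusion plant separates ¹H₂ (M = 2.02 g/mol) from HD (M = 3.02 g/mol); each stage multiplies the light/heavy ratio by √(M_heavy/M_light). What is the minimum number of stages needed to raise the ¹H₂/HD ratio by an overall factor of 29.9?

Per stage α = (3.02/2.02)^(1/2) = 1.49505^0.5, giving ln α = 0.2011.
Need α^N ≥ 29.9 ⇒ N ≥ ln(29.9) / ln α = 3.398 / 0.2011 = 16.90.
Rounding up, N = 17 stages.

17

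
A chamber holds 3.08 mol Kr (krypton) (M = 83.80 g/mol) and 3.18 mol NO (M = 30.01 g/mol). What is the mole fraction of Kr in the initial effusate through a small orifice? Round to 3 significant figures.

0.367

The effusion rate of species i is ∝ p_i/√M_i ∝ n_i/√M_i.
Mole fraction of Kr in the effusate = (n_Kr/√M_Kr) / (n_Kr/√M_Kr + n_NO/√M_NO)
= (3.08/√83.80) / (3.08/√83.80 + 3.18/√30.01) = 0.3365/(0.3365 + 0.5805) = 0.367.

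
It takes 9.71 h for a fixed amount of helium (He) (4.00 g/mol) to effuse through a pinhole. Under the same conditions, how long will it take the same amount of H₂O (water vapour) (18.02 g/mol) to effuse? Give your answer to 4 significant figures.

20.61 h

By Graham's law, t_H₂O/t_He = √(M_H₂O/M_He) = √(18.02/4.00) = √4.505 = 2.122.
So the time for H₂O is 9.71 × 2.122 = 20.61 h.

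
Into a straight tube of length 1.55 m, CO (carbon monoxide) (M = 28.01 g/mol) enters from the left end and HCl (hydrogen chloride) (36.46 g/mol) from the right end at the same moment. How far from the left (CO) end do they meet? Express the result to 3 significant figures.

0.826 m

The fronts meet when d_CO + d_HCl = L with d_CO/d_HCl = √(M_HCl/M_CO) (Graham's law). Here √(M_HCl/M_CO) = √(36.46/28.01) = 1.141.
With d_CO + d_HCl = 1.55 m, d_HCl = 1.55/(1 + 1.141) = 0.7240 m.
d_CO = 1.55 − 0.7240 = 0.826 m.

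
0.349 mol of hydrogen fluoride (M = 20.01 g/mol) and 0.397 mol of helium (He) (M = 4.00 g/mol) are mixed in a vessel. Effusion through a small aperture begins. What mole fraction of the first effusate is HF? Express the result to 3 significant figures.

0.282

Each component's effusion rate ∝ (its partial pressure)·(1/√M) ∝ n_i/√M_i.
So x_HF in the escaping gas = (n_HF/√M_HF) / Σ(n_i/√M_i)
= (0.349/√20.01) / (0.349/√20.01 + 0.397/√4.00) = 0.07802/(0.07802 + 0.1985) = 0.282.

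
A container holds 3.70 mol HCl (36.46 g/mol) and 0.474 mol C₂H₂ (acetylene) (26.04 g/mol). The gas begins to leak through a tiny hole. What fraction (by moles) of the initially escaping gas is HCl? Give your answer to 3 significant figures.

The effusion rate of species i is ∝ p_i/√M_i ∝ n_i/√M_i.
x_HCl(eff) = (n_HCl/√M_HCl) / (n_HCl/√M_HCl + n_C₂H₂/√M_C₂H₂)
= (3.70/√36.46) / (3.70/√36.46 + 0.474/√26.04) = 0.6128/(0.6128 + 0.09289) = 0.868.

0.868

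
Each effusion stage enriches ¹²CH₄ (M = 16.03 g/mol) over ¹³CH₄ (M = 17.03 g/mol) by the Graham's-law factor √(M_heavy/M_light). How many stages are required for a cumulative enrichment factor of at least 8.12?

With α = √(17.03/16.03) per stage, ln α = ½ ln(1.06238) = 0.03026.
Need α^N ≥ 8.12 ⇒ N ≥ ln(8.12) / ln α = 2.094 / 0.03026 = 69.22.
So at least 70 stages are needed.

70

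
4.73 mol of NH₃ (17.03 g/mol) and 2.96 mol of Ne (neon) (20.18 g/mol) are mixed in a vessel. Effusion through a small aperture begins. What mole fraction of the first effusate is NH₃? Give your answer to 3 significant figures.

The effusion rate of species i is ∝ p_i/√M_i ∝ n_i/√M_i.
Mole fraction of NH₃ in the effusate = (n_NH₃/√M_NH₃) / (n_NH₃/√M_NH₃ + n_Ne/√M_Ne)
= (4.73/√17.03) / (4.73/√17.03 + 2.96/√20.18) = 1.146/(1.146 + 0.6589) = 0.635.

0.635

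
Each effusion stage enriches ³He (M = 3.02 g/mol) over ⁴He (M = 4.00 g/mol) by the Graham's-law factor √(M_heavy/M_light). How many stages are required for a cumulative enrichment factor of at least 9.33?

16

Single-stage factor α = √(4.00/3.02), so ln α = ½ ln(1.32450) = 0.1405.
Need α^N ≥ 9.33 ⇒ N ≥ ln(9.33) / ln α = 2.233 / 0.1405 = 15.89.
Rounding up, N = 16 stages.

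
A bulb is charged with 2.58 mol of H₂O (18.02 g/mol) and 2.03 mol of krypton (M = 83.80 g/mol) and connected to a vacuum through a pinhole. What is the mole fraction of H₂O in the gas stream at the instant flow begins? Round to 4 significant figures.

0.7327

Each component's effusion rate ∝ (its partial pressure)·(1/√M) ∝ n_i/√M_i.
So x_H₂O in the escaping gas = (n_H₂O/√M_H₂O) / Σ(n_i/√M_i)
= (2.58/√18.02) / (2.58/√18.02 + 2.03/√83.80) = 0.6078/(0.6078 + 0.2218) = 0.7327.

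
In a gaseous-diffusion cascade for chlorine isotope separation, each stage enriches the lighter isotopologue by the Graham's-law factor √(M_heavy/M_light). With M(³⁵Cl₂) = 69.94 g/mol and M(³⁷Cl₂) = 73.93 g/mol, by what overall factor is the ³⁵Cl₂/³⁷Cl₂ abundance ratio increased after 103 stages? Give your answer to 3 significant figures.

17.4

The single-stage factor is √(M_heavy/M_light), so 103 stages give [√(73.93/69.94)]^103 = (73.93/69.94)^(103/2).
= 1.05705^(103/2) = 17.4.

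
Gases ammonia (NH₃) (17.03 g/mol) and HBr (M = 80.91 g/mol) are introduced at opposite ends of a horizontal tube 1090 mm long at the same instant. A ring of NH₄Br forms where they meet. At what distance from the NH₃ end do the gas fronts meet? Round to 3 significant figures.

Graham's law gives d_NH₃/d_HBr = rate_NH₃/rate_HBr = √(M_HBr/M_NH₃) = √(80.91/17.03) = 2.180.
With d_NH₃ + d_HBr = 1090 mm, d_HBr = 1090/(1 + 2.180) = 342.8 mm.
d_NH₃ = 1090 − 342.8 = 747 mm.

747 mm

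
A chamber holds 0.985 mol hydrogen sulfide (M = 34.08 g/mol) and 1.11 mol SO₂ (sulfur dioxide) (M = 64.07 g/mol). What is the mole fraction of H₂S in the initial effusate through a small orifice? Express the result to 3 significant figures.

The effusion rate of species i is ∝ p_i/√M_i ∝ n_i/√M_i.
x_H₂S(eff) = (n_H₂S/√M_H₂S) / (n_H₂S/√M_H₂S + n_SO₂/√M_SO₂)
= (0.985/√34.08) / (0.985/√34.08 + 1.11/√64.07) = 0.1687/(0.1687 + 0.1387) = 0.549.

0.549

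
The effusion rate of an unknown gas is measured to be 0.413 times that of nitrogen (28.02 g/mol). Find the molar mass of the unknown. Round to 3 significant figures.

164 g/mol

From Graham's law, rate_X/rate_N₂ = √(M_N₂/M_X).
0.413 = √(28.02/M_X)
M_X = 28.02 / 0.413² = 28.02 / 0.1706 = 164 g/mol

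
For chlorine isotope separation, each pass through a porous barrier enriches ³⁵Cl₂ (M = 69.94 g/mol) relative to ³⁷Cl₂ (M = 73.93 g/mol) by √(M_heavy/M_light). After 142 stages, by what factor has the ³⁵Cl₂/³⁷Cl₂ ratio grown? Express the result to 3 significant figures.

Overall factor = α^142 with α = √(73.93/69.94), i.e. (73.93/69.94)^(142/2).
= 1.05705^71 = 51.4.

51.4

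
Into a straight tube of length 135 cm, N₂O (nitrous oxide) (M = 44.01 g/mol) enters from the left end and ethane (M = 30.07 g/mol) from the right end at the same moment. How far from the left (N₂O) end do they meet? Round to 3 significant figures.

Distances travelled in equal time are proportional to diffusion rates, so d_N₂O/d_C₂H₆ = √(M_C₂H₆/M_N₂O) = √(30.07/44.01) = 0.8266.
With d_N₂O + d_C₂H₆ = 135 cm, d_C₂H₆ = 135/(1 + 0.8266) = 73.91 cm.
d_N₂O = 135 − 73.91 = 61.1 cm.

61.1 cm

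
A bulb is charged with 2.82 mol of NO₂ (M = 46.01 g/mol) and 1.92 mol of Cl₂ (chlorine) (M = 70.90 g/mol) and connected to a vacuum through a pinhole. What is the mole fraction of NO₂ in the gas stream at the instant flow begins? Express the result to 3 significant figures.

Effusion rate of each component ∝ n_i/√M_i (partial pressure × 1/√M).
x_NO₂(eff) = (n_NO₂/√M_NO₂) / (n_NO₂/√M_NO₂ + n_Cl₂/√M_Cl₂)
= (2.82/√46.01) / (2.82/√46.01 + 1.92/√70.90) = 0.4157/(0.4157 + 0.2280) = 0.646.

0.646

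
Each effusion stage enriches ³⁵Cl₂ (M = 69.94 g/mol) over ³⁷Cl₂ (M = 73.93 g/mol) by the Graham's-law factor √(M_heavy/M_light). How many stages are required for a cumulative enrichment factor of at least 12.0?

Single-stage factor α = √(73.93/69.94), so ln α = ½ ln(1.05705) = 0.02774.
Need α^N ≥ 12.0 ⇒ N ≥ ln(12.0) / ln α = 2.485 / 0.02774 = 89.58.
Minimum whole number of stages: N = 90.

90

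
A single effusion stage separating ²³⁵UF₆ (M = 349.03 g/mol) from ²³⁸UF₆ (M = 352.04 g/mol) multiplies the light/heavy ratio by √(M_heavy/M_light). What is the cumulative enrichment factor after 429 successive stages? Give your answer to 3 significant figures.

After 429 stages the ratio has grown by (√(352.04/349.03))^429 = (352.04/349.03)^(429/2).
= 1.00862^(429/2) = 6.31.

6.31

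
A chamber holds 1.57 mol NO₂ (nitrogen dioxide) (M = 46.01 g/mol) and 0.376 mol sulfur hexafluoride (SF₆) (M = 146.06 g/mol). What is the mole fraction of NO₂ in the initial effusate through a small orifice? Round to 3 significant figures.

0.882

Rate_i ∝ x_i/√M_i (Graham's law weighted by mole fraction), so the effusate composition follows n_i/√M_i.
So x_NO₂ in the escaping gas = (n_NO₂/√M_NO₂) / Σ(n_i/√M_i)
= (1.57/√46.01) / (1.57/√46.01 + 0.376/√146.06) = 0.2315/(0.2315 + 0.03111) = 0.882.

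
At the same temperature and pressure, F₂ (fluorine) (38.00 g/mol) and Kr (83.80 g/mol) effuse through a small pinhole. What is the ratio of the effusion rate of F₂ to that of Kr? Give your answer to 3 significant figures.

Since effusion rate ∝ 1/√M, rate_F₂/rate_Kr = √(M_Kr/M_F₂) = √(83.80/38.00) = √2.205 = 1.49.

1.49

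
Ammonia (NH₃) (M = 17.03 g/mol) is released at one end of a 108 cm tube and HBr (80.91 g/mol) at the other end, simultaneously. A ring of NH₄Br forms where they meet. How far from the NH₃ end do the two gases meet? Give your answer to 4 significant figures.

Distances travelled in equal time are proportional to diffusion rates, so d_NH₃/d_HBr = √(M_HBr/M_NH₃) = √(80.91/17.03) = 2.180.
With d_NH₃ + d_HBr = 108 cm, d_HBr = 108/(1 + 2.180) = 33.97 cm.
d_NH₃ = 108 − 33.97 = 74.03 cm.

74.03 cm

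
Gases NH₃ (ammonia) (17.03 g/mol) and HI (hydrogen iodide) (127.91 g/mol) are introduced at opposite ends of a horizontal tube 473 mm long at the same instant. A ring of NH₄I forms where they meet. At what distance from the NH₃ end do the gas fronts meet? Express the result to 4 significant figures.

In equal time, each gas travels a distance ∝ its rate ∝ 1/√M, so d_NH₃/d_HI = √(M_HI/M_NH₃) = √(127.91/17.03) = 2.741.
With d_NH₃ + d_HI = 473 mm, d_HI = 473/(1 + 2.741) = 126.5 mm.
d_NH₃ = 473 − 126.5 = 346.5 mm.

346.5 mm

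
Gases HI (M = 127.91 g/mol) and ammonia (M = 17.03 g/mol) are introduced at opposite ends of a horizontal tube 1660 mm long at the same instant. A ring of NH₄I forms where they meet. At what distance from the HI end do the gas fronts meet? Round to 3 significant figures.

444 mm

In equal time, each gas travels a distance ∝ its rate ∝ 1/√M, so d_HI/d_NH₃ = √(M_NH₃/M_HI) = √(17.03/127.91) = 0.3649.
With d_HI + d_NH₃ = 1660 mm, d_NH₃ = 1660/(1 + 0.3649) = 1216 mm.
d_HI = 1660 − 1216 = 444 mm.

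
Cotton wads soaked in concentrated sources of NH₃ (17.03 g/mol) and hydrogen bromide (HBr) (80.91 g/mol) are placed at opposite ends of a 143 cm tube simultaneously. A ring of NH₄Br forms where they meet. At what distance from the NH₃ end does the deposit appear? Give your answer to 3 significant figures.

98.0 cm

The fronts meet when d_NH₃ + d_HBr = L with d_NH₃/d_HBr = √(M_HBr/M_NH₃) (Graham's law). Here √(M_HBr/M_NH₃) = √(80.91/17.03) = 2.180.
With d_NH₃ + d_HBr = 143 cm, d_HBr = 143/(1 + 2.180) = 44.97 cm.
d_NH₃ = 143 − 44.97 = 98.0 cm.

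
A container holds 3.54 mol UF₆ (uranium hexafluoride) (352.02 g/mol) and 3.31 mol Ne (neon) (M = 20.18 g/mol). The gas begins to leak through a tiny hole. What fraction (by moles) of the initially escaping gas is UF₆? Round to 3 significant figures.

0.204

Each component's effusion rate ∝ (its partial pressure)·(1/√M) ∝ n_i/√M_i.
Mole fraction of UF₆ in the effusate = (n_UF₆/√M_UF₆) / (n_UF₆/√M_UF₆ + n_Ne/√M_Ne)
= (3.54/√352.02) / (3.54/√352.02 + 3.31/√20.18) = 0.1887/(0.1887 + 0.7368) = 0.204.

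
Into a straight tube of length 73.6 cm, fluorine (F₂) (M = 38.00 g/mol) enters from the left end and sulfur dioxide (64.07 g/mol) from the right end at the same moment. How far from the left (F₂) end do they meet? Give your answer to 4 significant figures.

In equal time, each gas travels a distance ∝ its rate ∝ 1/√M, so d_F₂/d_SO₂ = √(M_SO₂/M_F₂) = √(64.07/38.00) = 1.298.
With d_F₂ + d_SO₂ = 73.6 cm, d_SO₂ = 73.6/(1 + 1.298) = 32.02 cm.
d_F₂ = 73.6 − 32.02 = 41.58 cm.

41.58 cm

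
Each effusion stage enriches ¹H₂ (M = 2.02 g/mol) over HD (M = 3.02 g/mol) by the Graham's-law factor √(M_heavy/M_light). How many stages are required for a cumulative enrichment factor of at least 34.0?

18

Per stage α = (3.02/2.02)^(1/2) = 1.49505^0.5, giving ln α = 0.2011.
Need α^N ≥ 34.0 ⇒ N ≥ ln(34.0) / ln α = 3.526 / 0.2011 = 17.54.
So at least 18 stages are needed.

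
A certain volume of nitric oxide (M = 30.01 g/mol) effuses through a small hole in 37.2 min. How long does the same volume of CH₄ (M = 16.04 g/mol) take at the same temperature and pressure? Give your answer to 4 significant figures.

27.20 min

By Graham's law, t_CH₄/t_NO = √(M_CH₄/M_NO) = √(16.04/30.01) = √0.5345 = 0.7311.
So the time for CH₄ is 37.2 × 0.7311 = 27.20 min.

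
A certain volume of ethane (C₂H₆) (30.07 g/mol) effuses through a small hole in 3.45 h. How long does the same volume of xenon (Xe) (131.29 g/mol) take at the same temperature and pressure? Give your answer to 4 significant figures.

7.209 h

From Graham's law, t_Xe/t_C₂H₆ = √(M_Xe/M_C₂H₆) = √(131.29/30.07) = √4.366 = 2.090.
So the time for Xe is 3.45 × 2.090 = 7.209 h.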